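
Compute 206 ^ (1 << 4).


206 ^ (1 << 4) = 206 ^ 16 = 222

222


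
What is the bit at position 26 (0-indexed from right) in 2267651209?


0b10000111001010011001110010001001, position 26 = 1

1


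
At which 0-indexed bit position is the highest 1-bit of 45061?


0b1011000000000101. Highest set bit at position 15

15


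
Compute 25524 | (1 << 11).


25524 | (1 << 11) = 25524 | 2048 = 27572

27572


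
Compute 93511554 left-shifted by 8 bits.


0b101100100101101111110000010 << 8 = 0b10110010010110111111000001000000000 = 23938957824

23938957824


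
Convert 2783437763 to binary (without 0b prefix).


2783437763 = 10100101111001111110001111000011 in binary

10100101111001111110001111000011


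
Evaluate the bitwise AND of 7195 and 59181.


0b1110000011011 & 0b1110011100101101 = 0b10000001001 = 1033

1033


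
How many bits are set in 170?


0b10101010 has 4 set bits

4


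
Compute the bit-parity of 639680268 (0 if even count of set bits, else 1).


0b100110001000001011111100001100 has 13 ones => parity 1

1


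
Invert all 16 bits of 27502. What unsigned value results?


27502 ^ 65535 = 38033

38033


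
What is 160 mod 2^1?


160 & 1 = 0

0


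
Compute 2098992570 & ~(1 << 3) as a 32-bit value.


2098992570 & ~(1 << 3) = 2098992562

2098992562


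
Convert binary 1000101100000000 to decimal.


1000101100000000 in decimal = 35584

35584


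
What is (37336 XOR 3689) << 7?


Step 1: 37336 ^ 3689 = 40881
Step 2: 40881 << 7 = 5232768

5232768


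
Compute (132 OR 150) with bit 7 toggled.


Step 1: 132 | 150 = 150
Step 2: 150 ^ (1 << 7) = 150 ^ 128 = 22

22


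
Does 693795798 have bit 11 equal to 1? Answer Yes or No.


0b101001010110100111101111010110, bit 11 = 1. Yes

Yes


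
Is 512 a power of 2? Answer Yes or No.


0b1000000000. Only one bit set => Yes

Yes


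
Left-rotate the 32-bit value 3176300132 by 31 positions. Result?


Rotate 0b10111101010100100111111001100100 left by 31 (32-bit) = 0b1011110101010010011111100110010 = 1588150066

1588150066


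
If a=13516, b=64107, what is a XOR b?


13516 ^ 64107 = 52903

52903


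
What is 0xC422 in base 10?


C422 hex = 50210 decimal

50210


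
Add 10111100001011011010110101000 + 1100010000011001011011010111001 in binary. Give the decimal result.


10111100001011011010110101000 + 1100010000011001011011010111001 = 1111001100100100110110001100001 = 2039639137

2039639137


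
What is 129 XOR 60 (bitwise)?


0b10000001 ^ 0b111100 = 0b10111101 = 189

189


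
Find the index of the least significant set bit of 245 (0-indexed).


0b11110101. Lowest set bit at position 0

0


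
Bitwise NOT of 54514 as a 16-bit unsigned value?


~0b1101010011110010 = 0b10101100001101 = 11021 (16-bit unsigned)

11021


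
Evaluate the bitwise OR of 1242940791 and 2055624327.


0b1001010000101011100010101110111 | 0b1111010100001100101011010000111 = 0b1111010100101111101011111110111 = 2056771575

2056771575


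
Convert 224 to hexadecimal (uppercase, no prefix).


224 = E0 hex

E0


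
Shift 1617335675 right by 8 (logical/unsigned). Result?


0b1100000011001101001010101111011 >> 8 = 0b11000000110011010010101 = 6317717

6317717


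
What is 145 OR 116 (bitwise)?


0b10010001 | 0b1110100 = 0b11110101 = 245

245


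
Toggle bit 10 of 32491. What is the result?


32491 ^ (1 << 10) = 32491 ^ 1024 = 31467

31467


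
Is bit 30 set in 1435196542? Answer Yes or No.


0b1010101100010110101110001111110, bit 30 = 1. Yes

Yes


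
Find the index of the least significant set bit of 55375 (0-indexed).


0b1101100001001111. Lowest set bit at position 0

0


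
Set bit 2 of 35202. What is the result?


35202 | (1 << 2) = 35202 | 4 = 35206

35206


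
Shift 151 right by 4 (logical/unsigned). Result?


0b10010111 >> 4 = 0b1001 = 9

9


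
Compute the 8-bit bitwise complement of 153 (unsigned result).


~0b10011001 = 0b1100110 = 102 (8-bit unsigned)

102


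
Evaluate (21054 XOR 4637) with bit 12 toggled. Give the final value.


Step 1: 21054 ^ 4637 = 16419
Step 2: 16419 ^ (1 << 12) = 16419 ^ 4096 = 20515

20515


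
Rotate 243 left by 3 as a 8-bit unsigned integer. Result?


Rotate 0b11110011 left by 3 (8-bit) = 0b10011111 = 159

159


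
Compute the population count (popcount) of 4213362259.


0b11111011001000101100111001010011 has 18 set bits

18


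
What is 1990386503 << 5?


0b1110110101000101110001101000111 << 5 = 0b111011010100010111000110100011100000 = 63692368096

63692368096


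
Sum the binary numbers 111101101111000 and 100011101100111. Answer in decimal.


111101101111000 + 100011101100111 = 1100001011011111 = 49887

49887


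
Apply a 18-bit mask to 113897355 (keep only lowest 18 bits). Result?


113897355 & 262143 = 126859

126859


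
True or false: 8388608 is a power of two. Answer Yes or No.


0b100000000000000000000000. Only one bit set => Yes

Yes


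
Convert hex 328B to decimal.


328B hex = 12939 decimal

12939


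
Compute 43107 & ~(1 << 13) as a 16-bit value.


43107 & ~(1 << 13) = 34915

34915


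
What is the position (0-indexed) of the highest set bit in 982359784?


0b111010100011011001111011101000. Highest set bit at position 29

29


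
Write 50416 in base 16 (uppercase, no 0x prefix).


50416 = C4F0 hex

C4F0


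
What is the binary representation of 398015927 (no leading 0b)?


398015927 = 10111101110010011110110110111 in binary

10111101110010011110110110111


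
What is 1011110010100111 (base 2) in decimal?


1011110010100111 in decimal = 48295

48295


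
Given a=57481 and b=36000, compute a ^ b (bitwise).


57481 ^ 36000 = 27689

27689


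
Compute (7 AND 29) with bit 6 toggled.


Step 1: 7 & 29 = 5
Step 2: 5 ^ (1 << 6) = 5 ^ 64 = 69

69


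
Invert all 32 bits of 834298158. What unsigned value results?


834298158 ^ 4294967295 = 3460669137

3460669137


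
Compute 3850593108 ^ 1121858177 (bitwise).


0b11100101100000110110001101010100 ^ 0b1000010110111100011001010000001 = 0b10100111010111010101000111010101 = 2807910869

2807910869


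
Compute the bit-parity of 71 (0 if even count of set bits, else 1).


0b1000111 has 4 ones => parity 0

0


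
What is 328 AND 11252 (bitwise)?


0b101001000 & 0b10101111110100 = 0b101000000 = 320

320


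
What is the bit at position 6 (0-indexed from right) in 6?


0b110, position 6 = 0

0


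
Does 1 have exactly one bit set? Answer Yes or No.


0b1. Only one bit set => Yes

Yes


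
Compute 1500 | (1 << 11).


1500 | (1 << 11) = 1500 | 2048 = 3548

3548


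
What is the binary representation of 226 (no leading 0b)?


226 = 11100010 in binary

11100010


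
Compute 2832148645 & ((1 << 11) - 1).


2832148645 & 2047 = 165

165


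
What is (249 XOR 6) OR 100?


Step 1: 249 ^ 6 = 255
Step 2: 255 | 100 = 255

255


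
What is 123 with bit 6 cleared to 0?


123 & ~(1 << 6) = 59

59


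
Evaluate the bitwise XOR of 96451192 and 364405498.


0b101101111111011101001111000 ^ 0b10101101110000110001011111010 = 0b10000000001111101100010000010 = 268949634

268949634


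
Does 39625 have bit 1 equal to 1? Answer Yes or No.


0b1001101011001001, bit 1 = 0. No

No


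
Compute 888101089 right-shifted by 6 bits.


0b110100111011110101100011100001 >> 6 = 0b110100111011110101100011 = 13876579

13876579


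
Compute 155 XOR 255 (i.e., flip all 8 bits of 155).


155 ^ 255 = 100

100


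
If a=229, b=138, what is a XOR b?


229 ^ 138 = 111

111


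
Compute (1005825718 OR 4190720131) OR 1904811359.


Step 1: 1005825718 | 4190720131 = 4227595959
Step 2: 4227595959 | 1904811359 = 4227596287

4227596287


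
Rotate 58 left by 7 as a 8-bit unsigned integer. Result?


Rotate 0b111010 left by 7 (8-bit) = 0b11101 = 29

29


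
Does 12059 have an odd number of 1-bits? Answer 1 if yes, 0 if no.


0b10111100011011 has 9 ones => parity 1

1


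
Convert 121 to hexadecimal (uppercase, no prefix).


121 = 79 hex

79


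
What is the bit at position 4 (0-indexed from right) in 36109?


0b1000110100001101, position 4 = 0

0


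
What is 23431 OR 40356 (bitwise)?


0b101101110000111 | 0b1001110110100100 = 0b1101111110100111 = 57255

57255


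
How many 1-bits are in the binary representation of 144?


0b10010000 has 2 set bits

2


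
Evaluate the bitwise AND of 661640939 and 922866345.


0b100111011011111101011011101011 & 0b110111000000011101001010101001 = 0b100111000000011101001010101001 = 654430889

654430889


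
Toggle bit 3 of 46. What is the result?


46 ^ (1 << 3) = 46 ^ 8 = 38

38


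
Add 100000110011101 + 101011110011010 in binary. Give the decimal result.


100000110011101 + 101011110011010 = 1001100100110111 = 39223

39223


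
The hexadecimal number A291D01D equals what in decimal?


A291D01D hex = 2727464989 decimal

2727464989


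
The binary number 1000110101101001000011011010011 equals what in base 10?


1000110101101001000011011010011 in decimal = 1186236115

1186236115


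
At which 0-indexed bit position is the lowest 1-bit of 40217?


0b1001110100011001. Lowest set bit at position 0

0


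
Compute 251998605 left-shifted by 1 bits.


0b1111000001010011000110001101 << 1 = 0b11110000010100110001100011010 = 503997210

503997210


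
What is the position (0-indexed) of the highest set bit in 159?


0b10011111. Highest set bit at position 7

7


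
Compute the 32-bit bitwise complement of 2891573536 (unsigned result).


~0b10101100010110011110100100100000 = 0b1010011101001100001011011011111 = 1403393759 (32-bit unsigned)

1403393759


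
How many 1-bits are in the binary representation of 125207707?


0b111011101101000010010011011 has 15 set bits

15


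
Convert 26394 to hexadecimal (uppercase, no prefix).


26394 = 671A hex

671A


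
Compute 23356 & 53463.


0b101101100111100 & 0b1101000011010111 = 0b101000000010100 = 20500

20500


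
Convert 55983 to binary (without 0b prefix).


55983 = 1101101010101111 in binary

1101101010101111


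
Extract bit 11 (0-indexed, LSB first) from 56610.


0b1101110100100010, position 11 = 1

1


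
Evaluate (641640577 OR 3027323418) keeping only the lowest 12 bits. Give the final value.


Step 1: 641640577 | 3027323418 = 3061836443
Step 2: 3061836443 & 4095 = 2715

2715


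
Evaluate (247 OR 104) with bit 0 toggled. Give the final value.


Step 1: 247 | 104 = 255
Step 2: 255 ^ (1 << 0) = 255 ^ 1 = 254

254


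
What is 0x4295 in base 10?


4295 hex = 17045 decimal

17045


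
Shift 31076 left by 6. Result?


0b111100101100100 << 6 = 0b111100101100100000000 = 1988864

1988864


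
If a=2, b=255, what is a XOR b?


2 ^ 255 = 253

253


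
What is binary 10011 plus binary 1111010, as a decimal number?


10011 + 1111010 = 10001101 = 141

141


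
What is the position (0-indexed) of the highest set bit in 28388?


0b110111011100100. Highest set bit at position 14

14


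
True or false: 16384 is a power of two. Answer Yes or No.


0b100000000000000. Only one bit set => Yes

Yes


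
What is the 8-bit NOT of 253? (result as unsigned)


~0b11111101 = 0b10 = 2 (8-bit unsigned)

2


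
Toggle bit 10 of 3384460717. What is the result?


3384460717 ^ (1 << 10) = 3384460717 ^ 1024 = 3384459693

3384459693


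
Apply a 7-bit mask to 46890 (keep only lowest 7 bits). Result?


46890 & 127 = 42

42


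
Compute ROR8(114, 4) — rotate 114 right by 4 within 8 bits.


Rotate 0b1110010 right by 4 (8-bit) = 0b100111 = 39

39


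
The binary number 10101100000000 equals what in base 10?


10101100000000 in decimal = 11008

11008


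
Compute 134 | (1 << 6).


134 | (1 << 6) = 134 | 64 = 198

198


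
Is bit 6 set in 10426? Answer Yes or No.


0b10100010111010, bit 6 = 0. No

No


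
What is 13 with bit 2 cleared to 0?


13 & ~(1 << 2) = 9

9


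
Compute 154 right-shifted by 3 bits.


0b10011010 >> 3 = 0b10011 = 19

19


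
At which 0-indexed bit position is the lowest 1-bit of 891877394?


0b110101001010001111100000010010. Lowest set bit at position 1

1


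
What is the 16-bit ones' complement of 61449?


61449 ^ 65535 = 4086

4086


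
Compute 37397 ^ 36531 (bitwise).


0b1001001000010101 ^ 0b1000111010110011 = 0b1110010100110 = 7334

7334


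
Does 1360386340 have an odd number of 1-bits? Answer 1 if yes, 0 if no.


0b1010001000101011101100100100100 has 13 ones => parity 1

1


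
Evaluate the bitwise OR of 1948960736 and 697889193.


0b1110100001010101100011111100000 | 0b101001100110001111000110101001 = 0b1111101101110101111011111101001 = 2109405161

2109405161


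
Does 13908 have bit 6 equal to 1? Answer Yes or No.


0b11011001010100, bit 6 = 1. Yes

Yes


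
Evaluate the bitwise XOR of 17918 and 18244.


0b100010111111110 ^ 0b100011101000100 = 0b1010111010 = 698

698


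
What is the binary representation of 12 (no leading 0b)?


12 = 1100 in binary

1100


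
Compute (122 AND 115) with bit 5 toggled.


Step 1: 122 & 115 = 114
Step 2: 114 ^ (1 << 5) = 114 ^ 32 = 82

82


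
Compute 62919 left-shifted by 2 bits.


0b1111010111000111 << 2 = 0b111101011100011100 = 251676

251676


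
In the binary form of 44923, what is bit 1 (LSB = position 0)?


0b1010111101111011, position 1 = 1

1


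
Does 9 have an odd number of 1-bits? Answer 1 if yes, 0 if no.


0b1001 has 2 ones => parity 0

0


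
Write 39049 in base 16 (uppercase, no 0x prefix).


39049 = 9889 hex

9889


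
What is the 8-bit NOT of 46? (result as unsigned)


~0b101110 = 0b11010001 = 209 (8-bit unsigned)

209


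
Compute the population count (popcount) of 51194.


0b1100011111111010 has 11 set bits

11


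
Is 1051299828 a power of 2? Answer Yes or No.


0b111110101010011000111111110100. Multiple bits set => No

No


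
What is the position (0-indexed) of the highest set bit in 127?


0b1111111. Highest set bit at position 6

6


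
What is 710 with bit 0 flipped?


710 ^ (1 << 0) = 710 ^ 1 = 711

711


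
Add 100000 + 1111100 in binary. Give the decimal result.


100000 + 1111100 = 10011100 = 156

156


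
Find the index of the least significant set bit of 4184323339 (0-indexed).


0b11111001011001111011010100001011. Lowest set bit at position 0

0


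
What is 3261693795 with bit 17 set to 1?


3261693795 | (1 << 17) = 3261693795 | 131072 = 3261824867

3261824867


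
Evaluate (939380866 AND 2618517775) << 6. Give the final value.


Step 1: 939380866 & 2618517775 = 336674818
Step 2: 336674818 << 6 = 21547188352

21547188352


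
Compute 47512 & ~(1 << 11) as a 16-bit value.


47512 & ~(1 << 11) = 45464

45464


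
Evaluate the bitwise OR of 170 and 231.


0b10101010 | 0b11100111 = 0b11101111 = 239

239


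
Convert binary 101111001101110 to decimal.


101111001101110 in decimal = 24174

24174


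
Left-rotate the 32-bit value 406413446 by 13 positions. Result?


Rotate 0b11000001110010110000010000110 left by 13 (32-bit) = 0b101100000100001100001100000111 = 739296007

739296007


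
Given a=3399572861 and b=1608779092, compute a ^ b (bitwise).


3399572861 ^ 1608779092 = 2504349737

2504349737


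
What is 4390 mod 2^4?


4390 & 15 = 6

6


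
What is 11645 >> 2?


0b10110101111101 >> 2 = 0b101101011111 = 2911

2911


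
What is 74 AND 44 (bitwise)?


0b1001010 & 0b101100 = 0b1000 = 8

8


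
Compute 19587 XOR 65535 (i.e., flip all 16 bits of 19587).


19587 ^ 65535 = 45948

45948


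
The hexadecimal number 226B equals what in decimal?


226B hex = 8811 decimal

8811


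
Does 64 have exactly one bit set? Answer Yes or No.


0b1000000. Only one bit set => Yes

Yes


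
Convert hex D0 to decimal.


D0 hex = 208 decimal

208


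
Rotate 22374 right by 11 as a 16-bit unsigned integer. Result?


Rotate 0b101011101100110 right by 11 (16-bit) = 0b1110110011001010 = 60618

60618


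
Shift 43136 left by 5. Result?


0b1010100010000000 << 5 = 0b101010001000000000000 = 1380352

1380352


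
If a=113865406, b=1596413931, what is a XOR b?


113865406 ^ 1596413931 = 1508779349

1508779349


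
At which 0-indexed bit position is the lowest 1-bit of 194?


0b11000010. Lowest set bit at position 1

1


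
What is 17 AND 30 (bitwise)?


0b10001 & 0b11110 = 0b10000 = 16

16


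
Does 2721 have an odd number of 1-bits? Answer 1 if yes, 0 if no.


0b101010100001 has 5 ones => parity 1

1


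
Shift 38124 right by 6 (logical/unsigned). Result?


0b1001010011101100 >> 6 = 0b1001010011 = 595

595


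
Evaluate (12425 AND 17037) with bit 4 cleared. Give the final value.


Step 1: 12425 & 17037 = 137
Step 2: 137 & ~(1 << 4) = 137

137


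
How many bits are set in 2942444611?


0b10101111011000100010010001000011 has 14 set bits

14


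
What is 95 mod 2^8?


95 & 255 = 95

95


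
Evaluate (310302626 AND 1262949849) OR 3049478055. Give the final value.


Step 1: 310302626 & 1262949849 = 38147456
Step 2: 38147456 | 3049478055 = 3083294631

3083294631


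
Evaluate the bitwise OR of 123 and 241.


0b1111011 | 0b11110001 = 0b11111011 = 251

251


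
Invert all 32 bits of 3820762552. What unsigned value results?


3820762552 ^ 4294967295 = 474204743

474204743


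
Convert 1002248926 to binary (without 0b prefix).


1002248926 = 111011101111010001101011011110 in binary

111011101111010001101011011110


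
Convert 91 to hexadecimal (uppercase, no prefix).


91 = 5B hex

5B


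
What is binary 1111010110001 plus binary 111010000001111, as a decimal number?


1111010110001 + 111010000001111 = 1001001011000000 = 37568

37568


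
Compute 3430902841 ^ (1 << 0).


3430902841 ^ (1 << 0) = 3430902841 ^ 1 = 3430902840

3430902840


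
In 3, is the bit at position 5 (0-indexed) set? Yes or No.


0b11, bit 5 = 0. No

No


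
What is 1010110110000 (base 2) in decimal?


1010110110000 in decimal = 5552

5552


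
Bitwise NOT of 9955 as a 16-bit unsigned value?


~0b10011011100011 = 0b1101100100011100 = 55580 (16-bit unsigned)

55580


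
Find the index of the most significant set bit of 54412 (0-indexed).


0b1101010010001100. Highest set bit at position 15

15


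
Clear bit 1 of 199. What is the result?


199 & ~(1 << 1) = 197

197


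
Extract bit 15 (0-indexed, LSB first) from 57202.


0b1101111101110010, position 15 = 1

1


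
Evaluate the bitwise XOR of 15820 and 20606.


0b11110111001100 ^ 0b101000001111110 = 0b110110110110010 = 28082

28082


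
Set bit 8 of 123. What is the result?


123 | (1 << 8) = 123 | 256 = 379

379


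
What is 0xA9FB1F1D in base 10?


A9FB1F1D hex = 2851807005 decimal

2851807005


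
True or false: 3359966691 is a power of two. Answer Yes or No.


0b11001000010001010000010111100011. Multiple bits set => No

No


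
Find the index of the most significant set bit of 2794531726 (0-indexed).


0b10100110100100010010101110001110. Highest set bit at position 31

31


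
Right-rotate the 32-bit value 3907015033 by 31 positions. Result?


Rotate 0b11101000111000000101000101111001 right by 31 (32-bit) = 0b11010001110000001010001011110011 = 3519062771

3519062771


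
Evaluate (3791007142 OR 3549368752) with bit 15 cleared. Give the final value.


Step 1: 3791007142 | 3549368752 = 4093590966
Step 2: 4093590966 & ~(1 << 15) = 4093590966

4093590966


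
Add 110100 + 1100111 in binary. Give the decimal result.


110100 + 1100111 = 10011011 = 155

155


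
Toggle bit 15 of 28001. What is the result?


28001 ^ (1 << 15) = 28001 ^ 32768 = 60769

60769


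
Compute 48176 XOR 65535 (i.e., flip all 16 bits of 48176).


48176 ^ 65535 = 17359

17359


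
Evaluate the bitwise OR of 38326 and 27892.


0b1001010110110110 | 0b110110011110100 = 0b1111110111110110 = 65014

65014


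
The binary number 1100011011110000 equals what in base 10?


1100011011110000 in decimal = 50928

50928


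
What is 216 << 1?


0b11011000 << 1 = 0b110110000 = 432

432


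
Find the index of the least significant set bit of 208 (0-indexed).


0b11010000. Lowest set bit at position 4

4


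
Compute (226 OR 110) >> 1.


Step 1: 226 | 110 = 238
Step 2: 238 >> 1 = 119

119


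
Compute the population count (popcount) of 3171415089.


0b10111101000001111111010000110001 has 17 set bits

17


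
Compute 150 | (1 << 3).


150 | (1 << 3) = 150 | 8 = 158

158


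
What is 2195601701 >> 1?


0b10000010110111100011100100100101 >> 1 = 0b1000001011011110001110010010010 = 1097800850

1097800850


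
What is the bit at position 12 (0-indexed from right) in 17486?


0b100010001001110, position 12 = 0

0


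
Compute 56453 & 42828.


0b1101110010000101 & 0b1010011101001100 = 0b1000010000000100 = 33796

33796


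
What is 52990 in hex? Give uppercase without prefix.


52990 = CEFE hex

CEFE


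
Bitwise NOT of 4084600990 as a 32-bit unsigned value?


~0b11110011011101100001000010011110 = 0b1100100010011110111101100001 = 210366305 (32-bit unsigned)

210366305


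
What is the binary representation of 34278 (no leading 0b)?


34278 = 1000010111100110 in binary

1000010111100110


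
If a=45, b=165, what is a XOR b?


45 ^ 165 = 136

136


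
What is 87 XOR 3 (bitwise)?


0b1010111 ^ 0b11 = 0b1010100 = 84

84


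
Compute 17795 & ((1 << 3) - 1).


17795 & 7 = 3

3


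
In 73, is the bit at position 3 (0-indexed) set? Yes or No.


0b1001001, bit 3 = 1. Yes

Yes


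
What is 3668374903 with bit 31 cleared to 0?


3668374903 & ~(1 << 31) = 1520891255

1520891255


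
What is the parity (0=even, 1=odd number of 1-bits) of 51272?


0b1100100001001000 has 5 ones => parity 1

1


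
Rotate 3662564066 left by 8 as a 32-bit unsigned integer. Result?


Rotate 0b11011010010011100100101011100010 left by 8 (32-bit) = 0b1001110010010101110001011011010 = 1313530586

1313530586


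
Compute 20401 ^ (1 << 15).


20401 ^ (1 << 15) = 20401 ^ 32768 = 53169

53169


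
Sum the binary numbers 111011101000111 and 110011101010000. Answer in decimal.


111011101000111 + 110011101010000 = 1101111010010111 = 56983

56983


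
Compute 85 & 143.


0b1010101 & 0b10001111 = 0b101 = 5

5


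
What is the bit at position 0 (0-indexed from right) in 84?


0b1010100, position 0 = 0

0


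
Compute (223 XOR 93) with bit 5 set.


Step 1: 223 ^ 93 = 130
Step 2: 130 | (1 << 5) = 130 | 32 = 162

162


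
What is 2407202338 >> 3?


0b10001111011110101111111000100010 >> 3 = 0b10001111011110101111111000100 = 300900292

300900292


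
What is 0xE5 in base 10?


E5 hex = 229 decimal

229


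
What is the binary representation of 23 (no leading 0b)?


23 = 10111 in binary

10111


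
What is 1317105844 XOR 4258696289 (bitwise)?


0b1001110100000010111000010110100 ^ 0b11111101110101101000110001100001 = 0b10110011010101111111110011010101 = 3008888021

3008888021


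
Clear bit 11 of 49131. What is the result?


49131 & ~(1 << 11) = 47083

47083


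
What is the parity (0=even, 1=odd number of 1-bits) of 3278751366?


0b11000011011011011100011010000110 has 16 ones => parity 0

0


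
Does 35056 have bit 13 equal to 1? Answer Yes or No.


0b1000100011110000, bit 13 = 0. No

No


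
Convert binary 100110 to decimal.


100110 in decimal = 38

38


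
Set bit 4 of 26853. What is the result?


26853 | (1 << 4) = 26853 | 16 = 26869

26869


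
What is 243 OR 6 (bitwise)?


0b11110011 | 0b110 = 0b11110111 = 247

247


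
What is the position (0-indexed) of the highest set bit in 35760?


0b1000101110110000. Highest set bit at position 15

15


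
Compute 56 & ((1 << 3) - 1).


56 & 7 = 0

0


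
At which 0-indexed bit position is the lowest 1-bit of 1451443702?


0b1010110100000110100010111110110. Lowest set bit at position 1

1


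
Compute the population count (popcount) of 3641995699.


0b11011001000101000111000110110011 has 16 set bits

16


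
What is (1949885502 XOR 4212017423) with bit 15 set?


Step 1: 1949885502 ^ 4212017423 = 2402725169
Step 2: 2402725169 | (1 << 15) = 2402725169 | 32768 = 2402725169

2402725169


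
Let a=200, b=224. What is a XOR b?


200 ^ 224 = 40

40


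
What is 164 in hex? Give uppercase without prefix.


164 = A4 hex

A4


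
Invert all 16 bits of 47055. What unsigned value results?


47055 ^ 65535 = 18480

18480


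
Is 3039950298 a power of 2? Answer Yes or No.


0b10110101001100011111010111011010. Multiple bits set => No

No


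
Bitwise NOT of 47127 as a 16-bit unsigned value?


~0b1011100000010111 = 0b100011111101000 = 18408 (16-bit unsigned)

18408


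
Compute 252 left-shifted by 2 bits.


0b11111100 << 2 = 0b1111110000 = 1008

1008


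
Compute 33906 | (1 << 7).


33906 | (1 << 7) = 33906 | 128 = 34034

34034


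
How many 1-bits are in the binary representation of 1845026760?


0b1101101111110001101111111001000 has 20 set bits

20


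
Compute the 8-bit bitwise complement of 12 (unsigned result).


~0b1100 = 0b11110011 = 243 (8-bit unsigned)

243


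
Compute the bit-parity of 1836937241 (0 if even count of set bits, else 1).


0b1101101011111010111000000011001 has 17 ones => parity 1

1


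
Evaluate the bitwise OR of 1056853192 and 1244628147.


0b111110111111100100110011001000 | 0b1001010001011111000010010110011 = 0b1111110111111111100110011111011 = 2130693371

2130693371


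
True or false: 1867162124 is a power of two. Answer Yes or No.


0b1101111010010101010001000001100. Multiple bits set => No

No


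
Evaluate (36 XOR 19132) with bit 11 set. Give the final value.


Step 1: 36 ^ 19132 = 19096
Step 2: 19096 | (1 << 11) = 19096 | 2048 = 19096

19096


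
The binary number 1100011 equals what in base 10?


1100011 in decimal = 99

99


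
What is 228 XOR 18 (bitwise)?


0b11100100 ^ 0b10010 = 0b11110110 = 246

246


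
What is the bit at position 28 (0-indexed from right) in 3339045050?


0b11000111000001011100100010111010, position 28 = 0

0


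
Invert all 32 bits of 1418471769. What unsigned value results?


1418471769 ^ 4294967295 = 2876495526

2876495526


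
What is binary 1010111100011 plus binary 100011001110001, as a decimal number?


1010111100011 + 100011001110001 = 101110001010100 = 23636

23636


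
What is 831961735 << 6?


0b110001100101101011101010000111 << 6 = 0b110001100101101011101010000111000000 = 53245551040

53245551040


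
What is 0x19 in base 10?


19 hex = 25 decimal

25


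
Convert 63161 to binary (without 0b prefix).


63161 = 1111011010111001 in binary

1111011010111001


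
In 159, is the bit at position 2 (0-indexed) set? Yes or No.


0b10011111, bit 2 = 1. Yes

Yes


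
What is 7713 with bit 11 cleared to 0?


7713 & ~(1 << 11) = 5665

5665


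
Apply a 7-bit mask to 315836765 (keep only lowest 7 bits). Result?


315836765 & 127 = 93

93


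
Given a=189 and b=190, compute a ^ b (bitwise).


189 ^ 190 = 3

3


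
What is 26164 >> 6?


0b110011000110100 >> 6 = 0b110011000 = 408

408


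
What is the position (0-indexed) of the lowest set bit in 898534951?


0b110101100011101000111000100111. Lowest set bit at position 0

0


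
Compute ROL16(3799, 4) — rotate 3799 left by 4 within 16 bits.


Rotate 0b111011010111 left by 4 (16-bit) = 0b1110110101110000 = 60784

60784


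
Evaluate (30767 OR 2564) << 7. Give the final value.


Step 1: 30767 | 2564 = 31279
Step 2: 31279 << 7 = 4003712

4003712


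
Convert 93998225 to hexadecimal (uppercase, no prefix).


93998225 = 59A4C91 hex

59A4C91


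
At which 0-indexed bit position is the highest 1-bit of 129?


0b10000001. Highest set bit at position 7

7


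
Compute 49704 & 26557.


0b1100001000101000 & 0b110011110111101 = 0b100001000101000 = 16936

16936


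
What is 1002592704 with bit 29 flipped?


1002592704 ^ (1 << 29) = 1002592704 ^ 536870912 = 465721792

465721792


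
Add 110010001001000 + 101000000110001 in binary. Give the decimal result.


110010001001000 + 101000000110001 = 1011010001111001 = 46201

46201


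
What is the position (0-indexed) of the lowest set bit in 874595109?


0b110100001000010100001100100101. Lowest set bit at position 0

0


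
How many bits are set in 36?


0b100100 has 2 set bits

2


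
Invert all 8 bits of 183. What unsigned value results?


183 ^ 255 = 72

72


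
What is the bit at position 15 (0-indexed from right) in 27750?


0b110110001100110, position 15 = 0

0


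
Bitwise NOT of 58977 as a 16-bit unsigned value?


~0b1110011001100001 = 0b1100110011110 = 6558 (16-bit unsigned)

6558


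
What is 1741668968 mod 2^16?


1741668968 & 65535 = 49768

49768


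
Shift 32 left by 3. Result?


0b100000 << 3 = 0b100000000 = 256

256


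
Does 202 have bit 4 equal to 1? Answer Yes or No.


0b11001010, bit 4 = 0. No

No


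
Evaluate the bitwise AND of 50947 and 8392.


0b1100011100000011 & 0b10000011001000 = 0b0 = 0

0


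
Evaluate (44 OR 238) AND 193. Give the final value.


Step 1: 44 | 238 = 238
Step 2: 238 & 193 = 192

192


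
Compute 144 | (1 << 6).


144 | (1 << 6) = 144 | 64 = 208

208


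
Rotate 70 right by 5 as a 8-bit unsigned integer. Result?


Rotate 0b1000110 right by 5 (8-bit) = 0b110010 = 50

50


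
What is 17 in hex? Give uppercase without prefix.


17 = 11 hex

11


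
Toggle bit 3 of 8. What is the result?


8 ^ (1 << 3) = 8 ^ 8 = 0

0


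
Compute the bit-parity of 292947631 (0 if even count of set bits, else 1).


0b10001011101100000011010101111 has 15 ones => parity 1

1


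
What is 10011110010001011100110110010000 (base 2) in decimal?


10011110010001011100110110010000 in decimal = 2655374736

2655374736


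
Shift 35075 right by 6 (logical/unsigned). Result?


0b1000100100000011 >> 6 = 0b1000100100 = 548

548


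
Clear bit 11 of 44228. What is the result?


44228 & ~(1 << 11) = 42180

42180


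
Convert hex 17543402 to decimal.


17543402 hex = 391394306 decimal

391394306


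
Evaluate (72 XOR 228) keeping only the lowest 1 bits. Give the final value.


Step 1: 72 ^ 228 = 172
Step 2: 172 & 1 = 0

0


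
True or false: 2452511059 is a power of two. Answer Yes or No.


0b10010010001011100101100101010011. Multiple bits set => No

No


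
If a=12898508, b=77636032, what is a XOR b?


12898508 ^ 77636032 = 73691404

73691404


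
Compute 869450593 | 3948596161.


0b110011110100101100001101100001 | 0b11101011010110101100101111000001 = 0b11111011110110101100101111100001 = 4225420257

4225420257


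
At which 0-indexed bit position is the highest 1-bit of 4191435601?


0b11111001110101000011101101010001. Highest set bit at position 31

31


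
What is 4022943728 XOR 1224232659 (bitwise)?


0b11101111110010010011111111110000 ^ 0b1001000111110000100111011010011 = 0b10100111001100010111000100100011 = 2805035299

2805035299


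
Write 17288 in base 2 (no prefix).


17288 = 100001110001000 in binary

100001110001000


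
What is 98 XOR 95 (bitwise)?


0b1100010 ^ 0b1011111 = 0b111101 = 61

61


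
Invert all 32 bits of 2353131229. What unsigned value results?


2353131229 ^ 4294967295 = 1941836066

1941836066


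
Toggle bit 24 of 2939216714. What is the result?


2939216714 ^ (1 << 24) = 2939216714 ^ 16777216 = 2922439498

2922439498


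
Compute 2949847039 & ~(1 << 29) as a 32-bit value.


2949847039 & ~(1 << 29) = 2412976127

2412976127


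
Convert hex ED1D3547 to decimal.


ED1D3547 hex = 3978114375 decimal

3978114375


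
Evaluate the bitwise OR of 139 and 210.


0b10001011 | 0b11010010 = 0b11011011 = 219

219


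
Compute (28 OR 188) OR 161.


Step 1: 28 | 188 = 188
Step 2: 188 | 161 = 189

189


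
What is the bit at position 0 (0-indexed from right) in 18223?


0b100011100101111, position 0 = 1

1


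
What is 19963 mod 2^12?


19963 & 4095 = 3579

3579


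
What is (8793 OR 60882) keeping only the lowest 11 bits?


Step 1: 8793 | 60882 = 61403
Step 2: 61403 & 2047 = 2011

2011


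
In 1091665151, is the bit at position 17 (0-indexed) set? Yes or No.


0b1000001000100010111110011111111, bit 17 = 0. No

No


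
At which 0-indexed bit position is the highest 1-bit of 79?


0b1001111. Highest set bit at position 6

6


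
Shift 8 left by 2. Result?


0b1000 << 2 = 0b100000 = 32

32


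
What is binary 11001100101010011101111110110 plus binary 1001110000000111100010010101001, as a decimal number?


11001100101010011101111110110 + 1001110000000111100010010101001 = 1100111100110010000000010011111 = 1738080415

1738080415


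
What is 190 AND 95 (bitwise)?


0b10111110 & 0b1011111 = 0b11110 = 30

30


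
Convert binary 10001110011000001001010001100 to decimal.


10001110011000001001010001100 in decimal = 298586764

298586764


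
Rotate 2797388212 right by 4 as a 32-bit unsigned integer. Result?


Rotate 0b10100110101111001100000110110100 right by 4 (32-bit) = 0b1001010011010111100110000011011 = 1248578587

1248578587


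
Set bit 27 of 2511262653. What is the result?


2511262653 | (1 << 27) = 2511262653 | 134217728 = 2645480381

2645480381


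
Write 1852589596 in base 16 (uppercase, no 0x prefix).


1852589596 = 6E6C461C hex

6E6C461C


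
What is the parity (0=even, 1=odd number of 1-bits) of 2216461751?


0b10000100000111001000010110110111 has 14 ones => parity 0

0


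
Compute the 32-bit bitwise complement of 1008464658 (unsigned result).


~0b111100000110111111001100010010 = 0b11000011111001000000110011101101 = 3286502637 (32-bit unsigned)

3286502637


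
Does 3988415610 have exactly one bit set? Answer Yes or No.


0b11101101101110100110010001111010. Multiple bits set => No

No


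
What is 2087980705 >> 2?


0b1111100011101000000111010100001 >> 2 = 0b11111000111010000001110101000 = 521995176

521995176


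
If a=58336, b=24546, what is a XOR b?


58336 ^ 24546 = 48130

48130


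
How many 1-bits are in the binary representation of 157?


0b10011101 has 5 set bits

5


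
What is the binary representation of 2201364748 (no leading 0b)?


2201364748 = 10000011001101100010100100001100 in binary

10000011001101100010100100001100


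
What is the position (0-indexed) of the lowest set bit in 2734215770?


0b10100010111110001101001001011010. Lowest set bit at position 1

1


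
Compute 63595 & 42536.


0b1111100001101011 & 0b1010011000101000 = 0b1010000000101000 = 41000

41000


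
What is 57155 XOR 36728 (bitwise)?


0b1101111101000011 ^ 0b1000111101111000 = 0b101000000111011 = 20539

20539


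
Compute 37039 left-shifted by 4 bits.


0b1001000010101111 << 4 = 0b10010000101011110000 = 592624

592624


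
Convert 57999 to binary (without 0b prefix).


57999 = 1110001010001111 in binary

1110001010001111


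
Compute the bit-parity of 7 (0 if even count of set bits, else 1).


0b111 has 3 ones => parity 1

1


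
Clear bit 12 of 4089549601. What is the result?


4089549601 & ~(1 << 12) = 4089545505

4089545505


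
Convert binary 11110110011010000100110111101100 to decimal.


11110110011010000100110111101100 in decimal = 4134030828

4134030828


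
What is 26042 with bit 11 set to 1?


26042 | (1 << 11) = 26042 | 2048 = 28090

28090


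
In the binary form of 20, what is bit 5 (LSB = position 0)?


0b10100, position 5 = 0

0


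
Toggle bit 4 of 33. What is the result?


33 ^ (1 << 4) = 33 ^ 16 = 49

49


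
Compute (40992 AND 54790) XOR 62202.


Step 1: 40992 & 54790 = 32768
Step 2: 32768 ^ 62202 = 29434

29434


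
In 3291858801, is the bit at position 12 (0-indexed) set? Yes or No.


0b11000100001101011100011101110001, bit 12 = 0. No

No


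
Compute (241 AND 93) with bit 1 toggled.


Step 1: 241 & 93 = 81
Step 2: 81 ^ (1 << 1) = 81 ^ 2 = 83

83


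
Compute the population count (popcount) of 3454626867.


0b11001101111010010110110000110011 has 18 set bits

18


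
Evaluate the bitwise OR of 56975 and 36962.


0b1101111010001111 | 0b1001000001100010 = 0b1101111011101111 = 57071

57071


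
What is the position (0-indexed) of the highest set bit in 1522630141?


0b1011010110000010111110111111101. Highest set bit at position 30

30


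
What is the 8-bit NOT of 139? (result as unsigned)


~0b10001011 = 0b1110100 = 116 (8-bit unsigned)

116


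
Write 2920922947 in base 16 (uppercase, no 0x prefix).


2920922947 = AE19BF43 hex

AE19BF43


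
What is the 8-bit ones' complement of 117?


117 ^ 255 = 138

138


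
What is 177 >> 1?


0b10110001 >> 1 = 0b1011000 = 88

88


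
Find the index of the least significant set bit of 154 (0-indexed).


0b10011010. Lowest set bit at position 1

1


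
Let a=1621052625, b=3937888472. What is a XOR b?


1621052625 ^ 3937888472 = 2317886473

2317886473


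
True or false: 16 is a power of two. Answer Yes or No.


0b10000. Only one bit set => Yes

Yes


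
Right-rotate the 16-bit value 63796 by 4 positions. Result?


Rotate 0b1111100100110100 right by 4 (16-bit) = 0b100111110010011 = 20371

20371


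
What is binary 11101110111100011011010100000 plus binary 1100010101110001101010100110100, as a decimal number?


11101110111100011011010100000 + 1100010101110001101010100110100 = 10000000100101110000101111010100 = 2157382612

2157382612


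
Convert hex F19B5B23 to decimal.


F19B5B23 hex = 4053490467 decimal

4053490467


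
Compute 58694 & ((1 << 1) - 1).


58694 & 1 = 0

0


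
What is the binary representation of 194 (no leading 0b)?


194 = 11000010 in binary

11000010


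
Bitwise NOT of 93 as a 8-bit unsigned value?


~0b1011101 = 0b10100010 = 162 (8-bit unsigned)

162


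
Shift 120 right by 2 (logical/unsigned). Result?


0b1111000 >> 2 = 0b11110 = 30

30


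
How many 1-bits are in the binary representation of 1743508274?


0b1100111111010111101001100110010 has 19 set bits

19


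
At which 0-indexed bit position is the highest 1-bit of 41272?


0b1010000100111000. Highest set bit at position 15

15


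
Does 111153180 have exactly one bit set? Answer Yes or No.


0b110101000000001000000011100. Multiple bits set => No

No
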